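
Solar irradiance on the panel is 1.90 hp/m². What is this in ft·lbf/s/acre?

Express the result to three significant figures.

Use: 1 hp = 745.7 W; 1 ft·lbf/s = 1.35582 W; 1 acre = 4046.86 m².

1.90 hp/m² × 745.7 W/hp = 1416.83 W/m²
1416.83 W/m² ÷ 1.35582 W/ft·lbf/s × 4046.86 m²/acre = 4.22896×10⁶ ft·lbf/s/acre

4.23×10⁶ ft·lbf/s/acre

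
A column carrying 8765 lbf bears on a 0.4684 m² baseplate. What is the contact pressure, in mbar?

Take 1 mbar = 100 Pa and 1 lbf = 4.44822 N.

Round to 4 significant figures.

832.4 mbar

8765 lbf × 4.44822 → 38988.6 N
P = F / A = 38988.6 N / 0.4684 m² = 83237.8 Pa
83237.8 Pa ÷ (100 Pa/mbar) = 832.378 mbar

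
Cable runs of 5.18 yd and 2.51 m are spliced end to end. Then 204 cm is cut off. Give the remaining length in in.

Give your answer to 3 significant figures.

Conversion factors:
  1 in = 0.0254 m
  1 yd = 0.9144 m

5.18 yd × 0.9144 = 4.73659 m
2.51 m (already m)
204 cm × 0.01 = 2.04 m
Sum: 4.73659 + 2.51 − 2.04 = 5.20659 m
In in: 5.20659 / 0.0254 = 204.984 in

205 in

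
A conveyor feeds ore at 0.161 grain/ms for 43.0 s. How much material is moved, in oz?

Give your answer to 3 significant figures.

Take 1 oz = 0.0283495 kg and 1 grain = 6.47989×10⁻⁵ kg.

0.161 grain/ms → 0.0104326 kg/s
m = ṁ × t = 0.0104326 × 43 = 0.448602 kg
In oz: 0.448602 / 0.0283495 = 15.824 oz

15.8 oz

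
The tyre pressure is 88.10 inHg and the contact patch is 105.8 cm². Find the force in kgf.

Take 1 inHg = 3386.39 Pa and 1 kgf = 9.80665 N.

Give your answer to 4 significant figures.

88.10 inHg × 3386.39 → 298341 Pa
105.8 cm² × 0.0001 → 0.01058 m²
F = P × A = 298341 Pa × 0.01058 m² = 3156.45 N
3156.45 N ÷ (9.80665 N/kgf) = 321.868 kgf

321.9 kgf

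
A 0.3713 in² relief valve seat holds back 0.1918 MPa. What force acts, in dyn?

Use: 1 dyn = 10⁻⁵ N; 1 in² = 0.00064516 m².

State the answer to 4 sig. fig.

4.595×10⁶ dyn

0.1918 MPa × 1000000 = 191800 Pa
0.3713 in² × 0.00064516 = 2.39548×10⁻⁴ m²
F = P × A = 191800 Pa × 2.39548×10⁻⁴ m² = 45.9453 N
45.9453 N ÷ (10⁻⁵ N/dyn) = 4.59453×10⁶ dyn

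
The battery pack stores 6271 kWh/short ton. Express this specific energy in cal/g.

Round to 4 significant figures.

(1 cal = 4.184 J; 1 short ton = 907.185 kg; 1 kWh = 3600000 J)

6271 kWh/short ton × 3600000 J/kWh ÷ 907.185 kg/short ton = 2.48853×10⁷ J/kg
2.48853×10⁷ J/kg ÷ 4.184 J/cal × 0.001 kg/g = 5947.73 cal/g

5948 cal/g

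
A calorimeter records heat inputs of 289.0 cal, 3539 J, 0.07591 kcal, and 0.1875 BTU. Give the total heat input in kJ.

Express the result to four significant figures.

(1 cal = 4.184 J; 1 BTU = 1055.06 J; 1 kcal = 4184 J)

289.0 cal × 4.184 = 1209.18 J
3539 J (already J)
0.07591 kcal × 4184 = 317.607 J
0.1875 BTU × 1055.06 = 197.824 J
Total: 1209.18 + 3539 + 317.607 + 197.824 = 5263.61 J
In kJ: 5263.61 / 1000 = 5.26361 kJ

5.264 kJ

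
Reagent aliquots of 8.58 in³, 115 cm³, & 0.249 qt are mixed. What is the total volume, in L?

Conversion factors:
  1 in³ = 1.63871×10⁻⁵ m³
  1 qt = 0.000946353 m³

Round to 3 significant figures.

0.491 L

8.58 in³ × 1.63871×10⁻⁵ = 1.40601×10⁻⁴ m³
115 cm³ × 10⁻⁶ = 1.15×10⁻⁴ m³
0.249 qt × 0.000946353 = 2.35642×10⁻⁴ m³
Sum: 1.40601×10⁻⁴ + 1.15×10⁻⁴ + 2.35642×10⁻⁴ = 4.91243×10⁻⁴ m³
In L: 4.91243×10⁻⁴ / 0.001 = 0.491243 L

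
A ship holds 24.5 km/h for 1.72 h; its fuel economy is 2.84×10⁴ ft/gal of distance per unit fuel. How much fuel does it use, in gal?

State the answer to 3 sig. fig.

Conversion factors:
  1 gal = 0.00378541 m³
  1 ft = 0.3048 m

24.5 km/h → 6.80556 m/s
1.72 h → 6192 s
d = v × t = 6.80556 × 6192 = 42140 m
2.84×10⁴ ft/gal → 2.28676×10⁶ m/m³
V = d / (distance per unit fuel) = 42140 / 2.28676×10⁶ = 0.0184278 m³
In gal: 0.0184278 / 0.00378541 = 4.86811 gal

4.87 gal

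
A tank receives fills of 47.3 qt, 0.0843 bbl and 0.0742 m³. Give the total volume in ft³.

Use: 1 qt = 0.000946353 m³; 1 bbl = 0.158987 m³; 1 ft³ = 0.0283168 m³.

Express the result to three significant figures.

4.67 ft³

47.3 qt × 0.000946353 → 0.0447625 m³
0.0843 bbl × 0.158987 → 0.0134026 m³
0.0742 m³ (already m³)
Sum: 0.0447625 + 0.0134026 + 0.0742 = 0.132365 m³
In ft³: 0.132365 / 0.0283168 = 4.67443 ft³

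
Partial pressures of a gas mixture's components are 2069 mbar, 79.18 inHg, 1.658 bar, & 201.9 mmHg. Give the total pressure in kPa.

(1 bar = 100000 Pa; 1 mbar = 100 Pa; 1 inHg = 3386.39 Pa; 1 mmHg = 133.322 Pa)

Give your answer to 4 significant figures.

667.8 kPa

2069 mbar × 100 = 206900 Pa
79.18 inHg × 3386.39 = 268134 Pa
1.658 bar × 100000 = 165800 Pa
201.9 mmHg × 133.322 = 26917.7 Pa
Sum: 206900 + 268134 + 165800 + 26917.7 = 667752 Pa
In kPa: 667752 / 1000 = 667.752 kPa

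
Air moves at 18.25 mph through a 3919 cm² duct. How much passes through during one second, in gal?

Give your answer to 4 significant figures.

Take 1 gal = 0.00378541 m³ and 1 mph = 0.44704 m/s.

18.25 mph × 0.44704 → 8.15848 m/s
3919 cm² × 0.0001 → 0.3919 m²
V = v × A × t = 8.15848 m/s × 0.3919 m² × 1 s = 3.19731 m³
3.19731 m³ ÷ (0.00378541 m³/gal) = 844.64 gal

844.6 gal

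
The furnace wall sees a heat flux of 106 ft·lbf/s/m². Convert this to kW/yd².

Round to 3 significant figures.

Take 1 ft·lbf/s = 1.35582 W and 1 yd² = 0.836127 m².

0.120 kW/yd²

106 ft·lbf/s/m² × 1.35582 W/ft·lbf/s = 143.717 W/m²
143.717 W/m² ÷ 1000 W/kW × 0.836127 m²/yd² = 0.120166 kW/yd²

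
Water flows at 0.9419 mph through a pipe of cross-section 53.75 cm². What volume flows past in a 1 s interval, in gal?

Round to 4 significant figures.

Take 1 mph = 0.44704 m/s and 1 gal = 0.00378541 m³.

0.9419 mph × 0.44704 → 0.421067 m/s
53.75 cm² × 0.0001 → 0.005375 m²
V = v × A × t = 0.421067 m/s × 0.005375 m² × 1 s = 0.00226324 m³
0.00226324 m³ ÷ (0.00378541 m³/gal) = 0.597885 gal

0.5979 gal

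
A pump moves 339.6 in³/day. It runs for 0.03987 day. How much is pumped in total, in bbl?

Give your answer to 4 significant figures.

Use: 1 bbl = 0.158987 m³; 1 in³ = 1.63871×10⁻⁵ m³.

0.001396 bbl

339.6 in³/day → 6.44104×10⁻⁸ m³/s
0.03987 day → 3444.77 s
V = Q × t = 6.44104×10⁻⁸ × 3444.77 = 2.21879×10⁻⁴ m³
In bbl: 2.21879×10⁻⁴ / 0.158987 = 0.00139558 bbl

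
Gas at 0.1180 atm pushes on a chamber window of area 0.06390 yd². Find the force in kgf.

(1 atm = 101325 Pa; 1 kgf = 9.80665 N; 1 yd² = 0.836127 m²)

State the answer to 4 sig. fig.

65.14 kgf

0.1180 atm × 101325 → 11956.3 Pa
0.06390 yd² × 0.836127 → 0.0534285 m²
F = P × A = 11956.3 Pa × 0.0534285 m² = 638.807 N
638.807 N ÷ (9.80665 N/kgf) = 65.1402 kgf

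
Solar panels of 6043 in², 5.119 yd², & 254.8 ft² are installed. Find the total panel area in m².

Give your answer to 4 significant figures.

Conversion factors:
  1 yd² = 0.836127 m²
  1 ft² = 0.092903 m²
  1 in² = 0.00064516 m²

31.85 m²

6043 in² × 0.00064516 = 3.8987 m²
5.119 yd² × 0.836127 = 4.28013 m²
254.8 ft² × 0.092903 = 23.6717 m²
Total: 3.8987 + 4.28013 + 23.6717 = 31.8505 m²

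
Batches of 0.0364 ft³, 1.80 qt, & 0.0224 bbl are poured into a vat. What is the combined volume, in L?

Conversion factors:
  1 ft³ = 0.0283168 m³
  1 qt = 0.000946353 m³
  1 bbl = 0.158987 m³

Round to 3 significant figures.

6.30 L

0.0364 ft³ × 0.0283168 = 0.00103073 m³
1.80 qt × 0.000946353 = 0.00170344 m³
0.0224 bbl × 0.158987 = 0.00356131 m³
Total: 0.00103073 + 0.00170344 + 0.00356131 = 0.00629548 m³
In L: 0.00629548 / 0.001 = 6.29548 L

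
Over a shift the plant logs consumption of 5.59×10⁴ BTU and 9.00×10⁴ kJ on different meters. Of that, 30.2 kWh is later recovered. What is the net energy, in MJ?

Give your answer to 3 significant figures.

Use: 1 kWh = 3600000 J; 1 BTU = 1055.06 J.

5.59×10⁴ BTU × 1055.06 = 5.89779×10⁷ J
9.00×10⁴ kJ × 1000 = 9×10⁷ J
30.2 kWh × 3600000 = 1.0872×10⁸ J
Result: 5.89779×10⁷ + 9×10⁷ − 1.0872×10⁸ = 4.02579×10⁷ J
In MJ: 4.02579×10⁷ / 1000000 = 40.2579 MJ

40.3 MJ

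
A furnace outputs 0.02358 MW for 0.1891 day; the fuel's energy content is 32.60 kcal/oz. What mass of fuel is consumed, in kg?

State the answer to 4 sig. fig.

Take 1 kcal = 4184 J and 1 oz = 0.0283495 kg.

0.02358 MW → 23580 W
0.1891 day → 16338.2 s
E = P × t = 23580 × 16338.2 = 3.85255×10⁸ J
32.60 kcal/oz → 4.81132×10⁶ J/kg
m = E / e_s = 3.85255×10⁸ / 4.81132×10⁶ = 80.0726 kg

80.07 kg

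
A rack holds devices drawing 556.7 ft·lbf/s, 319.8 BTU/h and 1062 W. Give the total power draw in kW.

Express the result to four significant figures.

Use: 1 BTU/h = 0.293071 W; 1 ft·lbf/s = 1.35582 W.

556.7 ft·lbf/s × 1.35582 = 754.785 W
319.8 BTU/h × 0.293071 = 93.7241 W
1062 W (already W)
Total: 754.785 + 93.7241 + 1062 = 1910.51 W
In kW: 1910.51 / 1000 = 1.91051 kW

1.911 kW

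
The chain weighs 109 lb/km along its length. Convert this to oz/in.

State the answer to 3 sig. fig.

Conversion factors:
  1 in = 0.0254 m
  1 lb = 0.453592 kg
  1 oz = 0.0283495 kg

109 lb/km × 0.453592 kg/lb ÷ 1000 m/km = 0.0494415 kg/m
0.0494415 kg/m ÷ 0.0283495 kg/oz × 0.0254 m/in = 0.0442976 oz/in

0.0443 oz/in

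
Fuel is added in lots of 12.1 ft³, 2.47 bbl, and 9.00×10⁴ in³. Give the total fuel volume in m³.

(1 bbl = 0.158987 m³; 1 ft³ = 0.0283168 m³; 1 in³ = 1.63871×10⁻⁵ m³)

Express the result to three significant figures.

2.21 m³

12.1 ft³ × 0.0283168 = 0.342633 m³
2.47 bbl × 0.158987 = 0.392698 m³
9.00×10⁴ in³ × 1.63871×10⁻⁵ = 1.47484 m³
Combined: 0.342633 + 0.392698 + 1.47484 = 2.21017 m³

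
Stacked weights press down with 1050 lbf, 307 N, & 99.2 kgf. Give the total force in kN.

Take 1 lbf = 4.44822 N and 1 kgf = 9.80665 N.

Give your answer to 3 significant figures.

5.95 kN

1050 lbf × 4.44822 = 4670.63 N
307 N (already N)
99.2 kgf × 9.80665 = 972.82 N
Sum: 4670.63 + 307 + 972.82 = 5950.45 N
In kN: 5950.45 / 1000 = 5.95045 kN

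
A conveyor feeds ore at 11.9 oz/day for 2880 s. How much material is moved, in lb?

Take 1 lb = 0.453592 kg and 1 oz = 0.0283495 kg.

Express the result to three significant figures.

11.9 oz/day → 3.90462×10⁻⁶ kg/s
m = ṁ × t = 3.90462×10⁻⁶ × 2880 = 0.0112453 kg
In lb: 0.0112453 / 0.453592 = 0.0247917 lb

0.0248 lb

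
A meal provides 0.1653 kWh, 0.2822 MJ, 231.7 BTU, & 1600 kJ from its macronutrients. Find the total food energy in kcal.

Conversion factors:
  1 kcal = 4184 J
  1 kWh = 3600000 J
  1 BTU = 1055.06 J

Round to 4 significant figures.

0.1653 kWh × 3600000 = 595080 J
0.2822 MJ × 1000000 = 282200 J
231.7 BTU × 1055.06 = 244457 J
1600 kJ × 1000 = 1.6×10⁶ J
Sum: 595080 + 282200 + 244457 + 1.6×10⁶ = 2.72174×10⁶ J
In kcal: 2.72174×10⁶ / 4184 = 650.511 kcal

650.5 kcal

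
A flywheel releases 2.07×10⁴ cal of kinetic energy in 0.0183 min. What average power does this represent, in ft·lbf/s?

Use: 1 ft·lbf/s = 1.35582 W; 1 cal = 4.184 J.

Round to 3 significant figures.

2.07×10⁴ cal × 4.184 → 86608.8 J
0.0183 min × 60 → 1.098 s
P = E / t = 86608.8 J / 1.098 s = 78878.7 W
78878.7 W ÷ (1.35582 W/ft·lbf/s) = 58177.9 ft·lbf/s

5.82×10⁴ ft·lbf/s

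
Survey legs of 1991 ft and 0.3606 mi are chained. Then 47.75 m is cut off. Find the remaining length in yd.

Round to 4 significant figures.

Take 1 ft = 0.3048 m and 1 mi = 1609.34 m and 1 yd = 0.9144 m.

1246 yd

1991 ft × 0.3048 = 606.857 m
0.3606 mi × 1609.34 = 580.328 m
47.75 m (already m)
Sum: 606.857 + 580.328 − 47.75 = 1139.44 m
In yd: 1139.44 / 0.9144 = 1246.11 yd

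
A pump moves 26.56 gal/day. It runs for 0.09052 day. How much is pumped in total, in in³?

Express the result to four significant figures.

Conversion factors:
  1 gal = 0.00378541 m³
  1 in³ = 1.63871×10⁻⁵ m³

26.56 gal/day → 1.16366×10⁻⁶ m³/s
0.09052 day → 7820.93 s
V = Q × t = 1.16366×10⁻⁶ × 7820.93 = 0.0091009 m³
In in³: 0.0091009 / 1.63871×10⁻⁵ = 555.37 in³

555.4 in³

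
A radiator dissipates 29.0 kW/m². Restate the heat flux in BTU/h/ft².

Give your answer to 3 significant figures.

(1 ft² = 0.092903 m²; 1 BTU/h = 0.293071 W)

9190 BTU/h/ft²

29.0 kW/m² × 1000 W/kW = 29000 W/m²
29000 W/m² ÷ 0.293071 W/BTU/h × 0.092903 m²/ft² = 9192.95 BTU/h/ft²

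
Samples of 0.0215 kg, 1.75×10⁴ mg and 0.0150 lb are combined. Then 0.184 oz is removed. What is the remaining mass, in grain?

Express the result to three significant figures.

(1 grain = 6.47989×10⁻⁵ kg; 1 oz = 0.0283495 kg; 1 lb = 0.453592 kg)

0.0215 kg (already kg)
1.75×10⁴ mg × 10⁻⁶ = 0.0175 kg
0.0150 lb × 0.453592 = 0.00680388 kg
0.184 oz × 0.0283495 = 0.00521631 kg
Net: 0.0215 + 0.0175 + 0.00680388 − 0.00521631 = 0.0405876 kg
In grain: 0.0405876 / 6.47989×10⁻⁵ = 626.362 grain

626 grain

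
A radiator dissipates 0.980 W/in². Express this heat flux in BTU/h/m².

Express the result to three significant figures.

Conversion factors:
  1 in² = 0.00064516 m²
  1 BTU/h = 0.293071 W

0.980 W/in² ÷ 0.00064516 m²/in² = 1519 W/m²
1519 W/m² ÷ 0.293071 W/BTU/h = 5183.04 BTU/h/m²

5180 BTU/h/m²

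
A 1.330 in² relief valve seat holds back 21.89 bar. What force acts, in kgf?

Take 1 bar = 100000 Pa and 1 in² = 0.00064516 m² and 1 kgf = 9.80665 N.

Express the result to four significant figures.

191.5 kgf

21.89 bar × 100000 = 2.189×10⁶ Pa
1.330 in² × 0.00064516 = 8.58063×10⁻⁴ m²
F = P × A = 2.189×10⁶ Pa × 8.58063×10⁻⁴ m² = 1878.3 N
1878.3 N ÷ (9.80665 N/kgf) = 191.533 kgf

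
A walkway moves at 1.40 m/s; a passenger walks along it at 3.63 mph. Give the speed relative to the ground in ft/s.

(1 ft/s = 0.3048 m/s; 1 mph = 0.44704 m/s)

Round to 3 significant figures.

1.40 m/s (already m/s)
3.63 mph × 0.44704 = 1.62276 m/s
Combined: 1.4 + 1.62276 = 3.02276 m/s
In ft/s: 3.02276 / 0.3048 = 9.91719 ft/s

9.92 ft/s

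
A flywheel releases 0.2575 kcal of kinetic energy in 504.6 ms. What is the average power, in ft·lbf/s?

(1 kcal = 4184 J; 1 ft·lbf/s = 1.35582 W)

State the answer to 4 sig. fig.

0.2575 kcal × 4184 = 1077.38 J
504.6 ms × 0.001 = 0.5046 s
P = E / t = 1077.38 J / 0.5046 s = 2135.12 W
2135.12 W ÷ (1.35582 W/ft·lbf/s) = 1574.78 ft·lbf/s

1575 ft·lbf/s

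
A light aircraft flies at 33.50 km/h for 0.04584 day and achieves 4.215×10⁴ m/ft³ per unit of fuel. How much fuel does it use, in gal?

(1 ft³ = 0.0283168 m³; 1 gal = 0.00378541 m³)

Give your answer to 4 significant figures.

6.541 gal

33.50 km/h → 9.30556 m/s
0.04584 day → 3960.58 s
d = v × t = 9.30556 × 3960.58 = 36855.4 m
4.215×10⁴ m/ft³ → 1.48852×10⁶ m/m³
V = d / (distance per unit fuel) = 36855.4 / 1.48852×10⁶ = 0.0247598 m³
In gal: 0.0247598 / 0.00378541 = 6.54085 gal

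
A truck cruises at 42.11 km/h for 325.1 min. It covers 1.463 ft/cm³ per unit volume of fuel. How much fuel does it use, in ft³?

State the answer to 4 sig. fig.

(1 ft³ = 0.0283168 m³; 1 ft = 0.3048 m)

18.07 ft³

42.11 km/h → 11.6972 m/s
325.1 min → 19506 s
d = v × t = 11.6972 × 19506 = 228166 m
1.463 ft/cm³ → 445922 m/m³
V = d / (distance per unit fuel) = 228166 / 445922 = 0.511672 m³
In ft³: 0.511672 / 0.0283168 = 18.0696 ft³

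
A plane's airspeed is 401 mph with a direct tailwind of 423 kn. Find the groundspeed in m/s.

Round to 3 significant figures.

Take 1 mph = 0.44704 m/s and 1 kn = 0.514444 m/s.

397 m/s

401 mph × 0.44704 = 179.263 m/s
423 kn × 0.514444 = 217.61 m/s
Combined: 179.263 + 217.61 = 396.873 m/s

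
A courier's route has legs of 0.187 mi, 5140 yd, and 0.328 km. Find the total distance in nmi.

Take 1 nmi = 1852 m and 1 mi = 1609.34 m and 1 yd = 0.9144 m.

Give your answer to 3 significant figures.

0.187 mi × 1609.34 = 300.947 m
5140 yd × 0.9144 = 4700.02 m
0.328 km × 1000 = 328 m
Total: 300.947 + 4700.02 + 328 = 5328.97 m
In nmi: 5328.97 / 1852 = 2.87741 nmi

2.88 nmi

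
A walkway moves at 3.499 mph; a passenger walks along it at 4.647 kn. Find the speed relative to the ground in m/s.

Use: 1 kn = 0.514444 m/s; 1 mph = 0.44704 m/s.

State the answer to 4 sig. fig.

3.499 mph × 0.44704 = 1.56419 m/s
4.647 kn × 0.514444 = 2.39062 m/s
Combined: 1.56419 + 2.39062 = 3.95481 m/s

3.955 m/s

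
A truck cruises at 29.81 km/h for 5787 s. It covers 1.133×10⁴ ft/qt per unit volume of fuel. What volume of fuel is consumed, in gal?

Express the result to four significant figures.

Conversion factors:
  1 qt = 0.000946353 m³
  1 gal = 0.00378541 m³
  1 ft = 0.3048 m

29.81 km/h → 8.28056 m/s
d = v × t = 8.28056 × 5787 = 47919.6 m
1.133×10⁴ ft/qt → 3.64915×10⁶ m/m³
V = d / (distance per unit fuel) = 47919.6 / 3.64915×10⁶ = 0.0131317 m³
In gal: 0.0131317 / 0.00378541 = 3.46903 gal

3.469 gal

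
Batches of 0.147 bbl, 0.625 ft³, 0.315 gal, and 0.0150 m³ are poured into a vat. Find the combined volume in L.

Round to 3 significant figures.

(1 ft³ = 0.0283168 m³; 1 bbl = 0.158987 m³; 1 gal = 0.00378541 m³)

57.3 L

0.147 bbl × 0.158987 = 0.0233711 m³
0.625 ft³ × 0.0283168 = 0.017698 m³
0.315 gal × 0.00378541 = 0.0011924 m³
0.0150 m³ (already m³)
Combined: 0.0233711 + 0.017698 + 0.0011924 + 0.015 = 0.0572615 m³
In L: 0.0572615 / 0.001 = 57.2615 L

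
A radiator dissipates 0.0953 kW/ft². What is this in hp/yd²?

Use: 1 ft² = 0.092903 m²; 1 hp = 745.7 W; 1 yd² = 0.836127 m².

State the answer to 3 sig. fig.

1.15 hp/yd²

0.0953 kW/ft² × 1000 W/kW ÷ 0.092903 m²/ft² = 1025.8 W/m²
1025.8 W/m² ÷ 745.7 W/hp × 0.836127 m²/yd² = 1.15019 hp/yd²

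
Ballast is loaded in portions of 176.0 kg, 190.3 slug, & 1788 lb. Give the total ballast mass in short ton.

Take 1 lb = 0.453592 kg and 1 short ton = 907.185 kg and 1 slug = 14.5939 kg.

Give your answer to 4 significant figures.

176.0 kg (already kg)
190.3 slug × 14.5939 = 2777.22 kg
1788 lb × 0.453592 = 811.022 kg
Sum: 176 + 2777.22 + 811.022 = 3764.24 kg
In short ton: 3764.24 / 907.185 = 4.14936 short ton

4.149 short ton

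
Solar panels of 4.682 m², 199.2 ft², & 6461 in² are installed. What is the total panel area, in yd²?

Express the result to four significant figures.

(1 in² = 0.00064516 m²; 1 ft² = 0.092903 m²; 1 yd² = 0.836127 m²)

32.72 yd²

4.682 m² (already m²)
199.2 ft² × 0.092903 → 18.5063 m²
6461 in² × 0.00064516 → 4.16838 m²
Combined: 4.682 + 18.5063 + 4.16838 = 27.3567 m²
In yd²: 27.3567 / 0.836127 = 32.7184 yd²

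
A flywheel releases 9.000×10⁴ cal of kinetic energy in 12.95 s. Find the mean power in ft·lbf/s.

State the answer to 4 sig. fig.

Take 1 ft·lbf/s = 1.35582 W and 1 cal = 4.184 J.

9.000×10⁴ cal × 4.184 = 376560 J
P = E / t = 376560 J / 12.95 s = 29078 W
29078 W ÷ (1.35582 W/ft·lbf/s) = 21446.8 ft·lbf/s

2.145×10⁴ ft·lbf/s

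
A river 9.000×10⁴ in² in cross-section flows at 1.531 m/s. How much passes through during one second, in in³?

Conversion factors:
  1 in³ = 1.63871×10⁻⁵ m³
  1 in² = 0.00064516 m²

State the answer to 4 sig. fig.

5.425×10⁶ in³

9.000×10⁴ in² × 0.00064516 → 58.0644 m²
V = v × A × t = 1.531 m/s × 58.0644 m² × 1 s = 88.8966 m³
88.8966 m³ ÷ (1.63871×10⁻⁵ m³/in³) = 5.42479×10⁶ in³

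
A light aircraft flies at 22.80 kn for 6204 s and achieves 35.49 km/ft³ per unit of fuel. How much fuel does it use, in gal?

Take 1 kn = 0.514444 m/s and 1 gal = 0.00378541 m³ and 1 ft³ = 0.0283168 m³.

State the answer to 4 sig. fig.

22.80 kn → 11.7293 m/s
d = v × t = 11.7293 × 6204 = 72768.6 m
35.49 km/ft³ → 1.25332×10⁶ m/m³
V = d / (distance per unit fuel) = 72768.6 / 1.25332×10⁶ = 0.0580607 m³
In gal: 0.0580607 / 0.00378541 = 15.338 gal

15.34 gal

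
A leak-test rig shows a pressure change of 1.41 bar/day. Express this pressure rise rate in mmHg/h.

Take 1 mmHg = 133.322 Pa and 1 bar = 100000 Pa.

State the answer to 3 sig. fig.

1.41 bar/day × 100000 Pa/bar ÷ 86400 s/day = 1.63194 Pa/s
1.63194 Pa/s ÷ 133.322 Pa/mmHg × 3600 s/h = 44.0661 mmHg/h

44.1 mmHg/h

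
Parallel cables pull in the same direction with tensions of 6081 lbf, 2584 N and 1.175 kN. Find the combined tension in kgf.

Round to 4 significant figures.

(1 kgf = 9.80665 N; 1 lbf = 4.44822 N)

6081 lbf × 4.44822 = 27049.6 N
2584 N (already N)
1.175 kN × 1000 = 1175 N
Combined: 27049.6 + 2584 + 1175 = 30808.6 N
In kgf: 30808.6 / 9.80665 = 3141.6 kgf

3142 kgf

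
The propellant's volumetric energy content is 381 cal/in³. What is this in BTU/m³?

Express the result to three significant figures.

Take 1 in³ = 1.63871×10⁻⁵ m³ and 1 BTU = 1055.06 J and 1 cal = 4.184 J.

381 cal/in³ × 4.184 J/cal ÷ 1.63871×10⁻⁵ m³/in³ = 9.7278×10⁷ J/m³
9.7278×10⁷ J/m³ ÷ 1055.06 J/BTU = 92201.4 BTU/m³

9.22×10⁴ BTU/m³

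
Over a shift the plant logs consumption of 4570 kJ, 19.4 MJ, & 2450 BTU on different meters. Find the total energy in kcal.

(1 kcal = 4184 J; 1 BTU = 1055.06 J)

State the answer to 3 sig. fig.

4570 kJ × 1000 → 4.57×10⁶ J
19.4 MJ × 1000000 → 1.94×10⁷ J
2450 BTU × 1055.06 → 2.5849×10⁶ J
Sum: 4.57×10⁶ + 1.94×10⁷ + 2.5849×10⁶ = 2.65549×10⁷ J
In kcal: 2.65549×10⁷ / 4184 = 6346.77 kcal

6350 kcal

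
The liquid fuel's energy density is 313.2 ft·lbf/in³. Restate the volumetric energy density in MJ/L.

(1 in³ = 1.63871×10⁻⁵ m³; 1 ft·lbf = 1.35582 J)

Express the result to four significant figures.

0.02591 MJ/L

313.2 ft·lbf/in³ × 1.35582 J/ft·lbf ÷ 1.63871×10⁻⁵ m³/in³ = 2.59132×10⁷ J/m³
2.59132×10⁷ J/m³ ÷ 1000000 J/MJ × 0.001 m³/L = 0.0259132 MJ/L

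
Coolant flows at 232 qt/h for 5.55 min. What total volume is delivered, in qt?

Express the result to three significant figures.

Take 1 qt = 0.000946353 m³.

232 qt/h → 6.09872×10⁻⁵ m³/s
5.55 min → 333 s
V = Q × t = 6.09872×10⁻⁵ × 333 = 0.0203087 m³
In qt: 0.0203087 / 0.000946353 = 21.46 qt

21.5 qt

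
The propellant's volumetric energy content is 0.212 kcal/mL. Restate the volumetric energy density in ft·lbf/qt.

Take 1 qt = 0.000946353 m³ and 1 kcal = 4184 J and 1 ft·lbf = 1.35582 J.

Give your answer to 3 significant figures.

0.212 kcal/mL × 4184 J/kcal ÷ 10⁻⁶ m³/mL = 8.87008×10⁸ J/m³
8.87008×10⁸ J/m³ ÷ 1.35582 J/ft·lbf × 0.000946353 m³/qt = 619125 ft·lbf/qt

6.19×10⁵ ft·lbf/qt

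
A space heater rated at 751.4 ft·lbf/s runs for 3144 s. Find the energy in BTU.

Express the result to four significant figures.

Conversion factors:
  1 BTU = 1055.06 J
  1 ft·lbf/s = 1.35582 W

3036 BTU

751.4 ft·lbf/s × 1.35582 → 1018.76 W
E = P × t = 1018.76 W × 3144 s = 3.20298×10⁶ J
3.20298×10⁶ J ÷ (1055.06 J/BTU) = 3035.83 BTU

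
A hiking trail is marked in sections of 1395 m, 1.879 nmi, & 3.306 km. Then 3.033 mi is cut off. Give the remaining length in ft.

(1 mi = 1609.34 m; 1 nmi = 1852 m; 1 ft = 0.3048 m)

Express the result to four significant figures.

1.083×10⁴ ft

1395 m (already m)
1.879 nmi × 1852 = 3479.91 m
3.306 km × 1000 = 3306 m
3.033 mi × 1609.34 = 4881.13 m
Result: 1395 + 3479.91 + 3306 − 4881.13 = 3299.78 m
In ft: 3299.78 / 0.3048 = 10826 ft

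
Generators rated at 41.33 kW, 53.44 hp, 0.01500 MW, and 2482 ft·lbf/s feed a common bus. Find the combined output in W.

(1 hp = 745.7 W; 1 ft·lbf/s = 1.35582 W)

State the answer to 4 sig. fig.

41.33 kW × 1000 → 41330 W
53.44 hp × 745.7 → 39850.2 W
0.01500 MW × 1000000 → 15000 W
2482 ft·lbf/s × 1.35582 → 3365.15 W
Combined: 41330 + 39850.2 + 15000 + 3365.15 = 99545.3 W

9.955×10⁴ W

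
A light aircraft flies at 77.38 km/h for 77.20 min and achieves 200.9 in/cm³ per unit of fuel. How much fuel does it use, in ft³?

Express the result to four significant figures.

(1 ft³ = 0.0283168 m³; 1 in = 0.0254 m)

77.38 km/h → 21.4944 m/s
77.20 min → 4632 s
d = v × t = 21.4944 × 4632 = 99562.1 m
200.9 in/cm³ → 5.10286×10⁶ m/m³
V = d / (distance per unit fuel) = 99562.1 / 5.10286×10⁶ = 0.019511 m³
In ft³: 0.019511 / 0.0283168 = 0.689026 ft³

0.6890 ft³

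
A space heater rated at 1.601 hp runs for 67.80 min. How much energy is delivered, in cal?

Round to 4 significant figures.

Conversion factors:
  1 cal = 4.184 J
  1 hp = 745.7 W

1.161×10⁶ cal

1.601 hp × 745.7 → 1193.87 W
67.80 min × 60 → 4068 s
E = P × t = 1193.87 W × 4068 s = 4.85666×10⁶ J
4.85666×10⁶ J ÷ (4.184 J/cal) = 1.16077×10⁶ cal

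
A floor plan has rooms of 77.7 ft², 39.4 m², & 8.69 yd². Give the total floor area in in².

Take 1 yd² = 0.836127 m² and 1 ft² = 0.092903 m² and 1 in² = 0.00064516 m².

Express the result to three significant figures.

8.35×10⁴ in²

77.7 ft² × 0.092903 → 7.21856 m²
39.4 m² (already m²)
8.69 yd² × 0.836127 → 7.26594 m²
Total: 7.21856 + 39.4 + 7.26594 = 53.8845 m²
In in²: 53.8845 / 0.00064516 = 83521.1 in²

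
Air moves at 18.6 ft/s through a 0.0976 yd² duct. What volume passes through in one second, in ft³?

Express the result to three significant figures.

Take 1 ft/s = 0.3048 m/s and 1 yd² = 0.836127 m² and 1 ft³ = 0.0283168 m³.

18.6 ft/s × 0.3048 = 5.66928 m/s
0.0976 yd² × 0.836127 = 0.081606 m²
V = v × A × t = 5.66928 m/s × 0.081606 m² × 1 s = 0.462647 m³
0.462647 m³ ÷ (0.0283168 m³/ft³) = 16.3383 ft³

16.3 ft³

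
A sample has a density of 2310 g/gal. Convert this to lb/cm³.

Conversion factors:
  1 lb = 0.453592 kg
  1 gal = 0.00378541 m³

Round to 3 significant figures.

2310 g/gal × 0.001 kg/g ÷ 0.00378541 m³/gal = 610.238 kg/m³
610.238 kg/m³ ÷ 0.453592 kg/lb × 10⁻⁶ m³/cm³ = 0.00134535 lb/cm³

0.00135 lb/cm³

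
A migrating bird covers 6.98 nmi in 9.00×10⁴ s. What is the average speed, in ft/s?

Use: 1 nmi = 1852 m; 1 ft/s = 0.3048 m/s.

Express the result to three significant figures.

6.98 nmi × 1852 → 12927 m
v = d / t = 12927 m / 90000 s = 0.143633 m/s
0.143633 m/s ÷ (0.3048 m/s/ft/s) = 0.471237 ft/s

0.471 ft/s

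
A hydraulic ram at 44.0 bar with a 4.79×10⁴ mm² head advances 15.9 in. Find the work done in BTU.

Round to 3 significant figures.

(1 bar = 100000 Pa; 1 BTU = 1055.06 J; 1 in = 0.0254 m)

44.0 bar → 4.4×10⁶ Pa
4.79×10⁴ mm² → 0.0479 m²
F = P × A = 4.4×10⁶ × 0.0479 = 210760 N
15.9 in → 0.40386 m
W = F × d = 210760 × 0.40386 = 85117.5 J
In BTU: 85117.5 / 1055.06 = 80.6755 BTU

80.7 BTU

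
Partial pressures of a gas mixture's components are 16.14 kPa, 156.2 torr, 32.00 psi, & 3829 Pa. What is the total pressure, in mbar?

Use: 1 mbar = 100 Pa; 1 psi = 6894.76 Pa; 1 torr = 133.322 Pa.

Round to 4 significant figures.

16.14 kPa × 1000 = 16140 Pa
156.2 torr × 133.322 = 20824.9 Pa
32.00 psi × 6894.76 = 220632 Pa
3829 Pa (already Pa)
Sum: 16140 + 20824.9 + 220632 + 3829 = 261426 Pa
In mbar: 261426 / 100 = 2614.26 mbar

2614 mbar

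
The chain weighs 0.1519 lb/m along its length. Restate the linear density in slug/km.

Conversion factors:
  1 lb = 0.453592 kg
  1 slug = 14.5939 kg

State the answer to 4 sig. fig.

0.1519 lb/m × 0.453592 kg/lb = 0.0689006 kg/m
0.0689006 kg/m ÷ 14.5939 kg/slug × 1000 m/km = 4.72119 slug/km

4.721 slug/km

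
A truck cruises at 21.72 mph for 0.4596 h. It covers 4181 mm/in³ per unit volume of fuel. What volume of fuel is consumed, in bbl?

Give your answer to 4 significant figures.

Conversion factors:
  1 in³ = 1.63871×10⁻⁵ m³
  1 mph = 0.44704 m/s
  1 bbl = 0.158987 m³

0.3960 bbl

21.72 mph → 9.70971 m/s
0.4596 h → 1654.56 s
d = v × t = 9.70971 × 1654.56 = 16065.3 m
4181 mm/in³ → 255140 m/m³
V = d / (distance per unit fuel) = 16065.3 / 255140 = 0.0629666 m³
In bbl: 0.0629666 / 0.158987 = 0.396049 bbl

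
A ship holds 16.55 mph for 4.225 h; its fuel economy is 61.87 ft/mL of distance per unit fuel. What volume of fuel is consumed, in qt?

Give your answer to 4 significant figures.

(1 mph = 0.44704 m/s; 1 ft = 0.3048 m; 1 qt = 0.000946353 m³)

16.55 mph → 7.39851 m/s
4.225 h → 15210 s
d = v × t = 7.39851 × 15210 = 112531 m
61.87 ft/mL → 1.8858×10⁷ m/m³
V = d / (distance per unit fuel) = 112531 / 1.8858×10⁷ = 0.00596728 m³
In qt: 0.00596728 / 0.000946353 = 6.30555 qt

6.306 qt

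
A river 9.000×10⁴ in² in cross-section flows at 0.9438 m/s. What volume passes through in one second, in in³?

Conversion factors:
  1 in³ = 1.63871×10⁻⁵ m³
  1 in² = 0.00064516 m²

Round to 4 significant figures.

3.344×10⁶ in³

9.000×10⁴ in² × 0.00064516 → 58.0644 m²
V = v × A × t = 0.9438 m/s × 58.0644 m² × 1 s = 54.8012 m³
54.8012 m³ ÷ (1.63871×10⁻⁵ m³/in³) = 3.34417×10⁶ in³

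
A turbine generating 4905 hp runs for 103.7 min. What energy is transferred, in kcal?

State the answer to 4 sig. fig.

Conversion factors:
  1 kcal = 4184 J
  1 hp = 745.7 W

5.439×10⁶ kcal

4905 hp × 745.7 → 3.65766×10⁶ W
103.7 min × 60 → 6222 s
E = P × t = 3.65766×10⁶ W × 6222 s = 2.2758×10¹⁰ J
2.2758×10¹⁰ J ÷ (4184 J/kcal) = 5.43929×10⁶ kcal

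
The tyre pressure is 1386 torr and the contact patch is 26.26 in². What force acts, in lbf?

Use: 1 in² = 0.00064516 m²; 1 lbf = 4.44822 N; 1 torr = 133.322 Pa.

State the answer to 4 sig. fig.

1386 torr × 133.322 → 184784 Pa
26.26 in² × 0.00064516 → 0.0169419 m²
F = P × A = 184784 Pa × 0.0169419 m² = 3130.59 N
3130.59 N ÷ (4.44822 N/lbf) = 703.785 lbf

703.8 lbf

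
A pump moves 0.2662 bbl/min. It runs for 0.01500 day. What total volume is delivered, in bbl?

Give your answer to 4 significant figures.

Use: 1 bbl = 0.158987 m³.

0.2662 bbl/min → 7.05372×10⁻⁴ m³/s
0.01500 day → 1296 s
V = Q × t = 7.05372×10⁻⁴ × 1296 = 0.914162 m³
In bbl: 0.914162 / 0.158987 = 5.74992 bbl

5.750 bbl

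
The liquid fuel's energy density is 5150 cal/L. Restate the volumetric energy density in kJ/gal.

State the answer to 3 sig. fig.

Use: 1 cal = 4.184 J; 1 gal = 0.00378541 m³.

5150 cal/L × 4.184 J/cal ÷ 0.001 m³/L = 2.15476×10⁷ J/m³
2.15476×10⁷ J/m³ ÷ 1000 J/kJ × 0.00378541 m³/gal = 81.5665 kJ/gal

81.6 kJ/gal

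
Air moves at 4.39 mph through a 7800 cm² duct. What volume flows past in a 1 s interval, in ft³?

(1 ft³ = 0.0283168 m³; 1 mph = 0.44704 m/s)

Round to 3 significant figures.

4.39 mph × 0.44704 → 1.96251 m/s
7800 cm² × 0.0001 → 0.78 m²
V = v × A × t = 1.96251 m/s × 0.78 m² × 1 s = 1.53076 m³
1.53076 m³ ÷ (0.0283168 m³/ft³) = 54.0584 ft³

54.1 ft³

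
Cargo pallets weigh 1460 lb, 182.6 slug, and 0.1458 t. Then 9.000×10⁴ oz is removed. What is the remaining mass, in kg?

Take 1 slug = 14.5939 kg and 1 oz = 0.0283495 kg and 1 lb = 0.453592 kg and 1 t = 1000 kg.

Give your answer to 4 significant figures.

1460 lb × 0.453592 = 662.244 kg
182.6 slug × 14.5939 = 2664.85 kg
0.1458 t × 1000 = 145.8 kg
9.000×10⁴ oz × 0.0283495 = 2551.46 kg
Net: 662.244 + 2664.85 + 145.8 − 2551.46 = 921.434 kg

921.4 kg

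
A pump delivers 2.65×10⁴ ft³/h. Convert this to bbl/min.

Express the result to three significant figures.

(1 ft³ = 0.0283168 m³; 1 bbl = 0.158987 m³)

78.7 bbl/min

2.65×10⁴ ft³/h × 0.0283168 m³/ft³ ÷ 3600 s/h = 0.208443 m³/s
0.208443 m³/s ÷ 0.158987 m³/bbl × 60 s/min = 78.6642 bbl/min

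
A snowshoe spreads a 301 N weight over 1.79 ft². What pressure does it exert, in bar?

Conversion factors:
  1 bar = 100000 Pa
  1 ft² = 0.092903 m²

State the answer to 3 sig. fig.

0.0181 bar

1.79 ft² × 0.092903 → 0.166296 m²
P = F / A = 301 N / 0.166296 m² = 1810.03 Pa
1810.03 Pa ÷ (100000 Pa/bar) = 0.0181003 bar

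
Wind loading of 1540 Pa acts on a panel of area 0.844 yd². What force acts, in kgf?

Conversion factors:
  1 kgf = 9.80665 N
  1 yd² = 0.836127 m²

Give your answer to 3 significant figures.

111 kgf

0.844 yd² × 0.836127 = 0.705691 m²
F = P × A = 1540 Pa × 0.705691 m² = 1086.76 N
1086.76 N ÷ (9.80665 N/kgf) = 110.819 kgf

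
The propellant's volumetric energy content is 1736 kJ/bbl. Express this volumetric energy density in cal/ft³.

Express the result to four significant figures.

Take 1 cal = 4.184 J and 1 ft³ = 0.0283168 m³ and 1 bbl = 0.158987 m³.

7.390×10⁴ cal/ft³

1736 kJ/bbl × 1000 J/kJ ÷ 0.158987 m³/bbl = 1.09191×10⁷ J/m³
1.09191×10⁷ J/m³ ÷ 4.184 J/cal × 0.0283168 m³/ft³ = 73899.1 cal/ft³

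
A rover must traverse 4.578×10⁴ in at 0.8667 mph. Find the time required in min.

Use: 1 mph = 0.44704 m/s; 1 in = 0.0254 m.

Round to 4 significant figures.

50.02 min

4.578×10⁴ in × 0.0254 = 1162.81 m
0.8667 mph × 0.44704 = 0.38745 m/s
t = d / v = 1162.81 m / 0.38745 m/s = 3001.19 s
3001.19 s ÷ (60 s/min) = 50.0198 min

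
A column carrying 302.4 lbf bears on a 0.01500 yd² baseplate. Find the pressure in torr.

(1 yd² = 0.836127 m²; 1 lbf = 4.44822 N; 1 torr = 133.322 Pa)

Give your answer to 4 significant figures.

804.5 torr

302.4 lbf × 4.44822 = 1345.14 N
0.01500 yd² × 0.836127 = 0.0125419 m²
P = F / A = 1345.14 N / 0.0125419 m² = 107252 Pa
107252 Pa ÷ (133.322 Pa/torr) = 804.458 torr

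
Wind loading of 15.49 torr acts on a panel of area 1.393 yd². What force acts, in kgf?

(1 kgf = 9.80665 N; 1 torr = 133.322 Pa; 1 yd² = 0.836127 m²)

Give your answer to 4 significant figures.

245.3 kgf

15.49 torr × 133.322 = 2065.16 Pa
1.393 yd² × 0.836127 = 1.16472 m²
F = P × A = 2065.16 Pa × 1.16472 m² = 2405.33 N
2405.33 N ÷ (9.80665 N/kgf) = 245.275 kgf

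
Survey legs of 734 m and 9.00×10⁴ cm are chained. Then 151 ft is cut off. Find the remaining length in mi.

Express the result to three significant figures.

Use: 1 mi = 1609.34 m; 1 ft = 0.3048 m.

734 m (already m)
9.00×10⁴ cm × 0.01 = 900 m
151 ft × 0.3048 = 46.0248 m
Sum: 734 + 900 − 46.0248 = 1587.98 m
In mi: 1587.98 / 1609.34 = 0.986727 mi

0.987 mi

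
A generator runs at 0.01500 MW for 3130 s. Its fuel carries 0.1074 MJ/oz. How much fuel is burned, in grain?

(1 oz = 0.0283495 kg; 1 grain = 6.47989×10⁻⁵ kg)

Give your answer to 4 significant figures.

0.01500 MW → 15000 W
E = P × t = 15000 × 3130 = 4.695×10⁷ J
0.1074 MJ/oz → 3.78843×10⁶ J/kg
m = E / e_s = 4.695×10⁷ / 3.78843×10⁶ = 12.393 kg
In grain: 12.393 / 6.47989×10⁻⁵ = 191253 grain

1.913×10⁵ grain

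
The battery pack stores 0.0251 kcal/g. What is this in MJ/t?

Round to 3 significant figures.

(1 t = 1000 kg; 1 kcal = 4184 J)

105 MJ/t

0.0251 kcal/g × 4184 J/kcal ÷ 0.001 kg/g = 105018 J/kg
105018 J/kg ÷ 1000000 J/MJ × 1000 kg/t = 105.018 MJ/t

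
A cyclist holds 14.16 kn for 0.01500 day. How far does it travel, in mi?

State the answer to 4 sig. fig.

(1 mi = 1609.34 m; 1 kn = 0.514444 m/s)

14.16 kn × 0.514444 = 7.28453 m/s
0.01500 day × 86400 = 1296 s
d = v × t = 7.28453 m/s × 1296 s = 9440.75 m
9440.75 m ÷ (1609.34 m/mi) = 5.86622 mi

5.866 mi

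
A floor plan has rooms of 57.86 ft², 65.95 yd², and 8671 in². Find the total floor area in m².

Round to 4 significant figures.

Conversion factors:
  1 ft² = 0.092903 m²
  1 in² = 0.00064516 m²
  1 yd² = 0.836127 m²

66.11 m²

57.86 ft² × 0.092903 → 5.37537 m²
65.95 yd² × 0.836127 → 55.1426 m²
8671 in² × 0.00064516 → 5.59418 m²
Sum: 5.37537 + 55.1426 + 5.59418 = 66.1122 m²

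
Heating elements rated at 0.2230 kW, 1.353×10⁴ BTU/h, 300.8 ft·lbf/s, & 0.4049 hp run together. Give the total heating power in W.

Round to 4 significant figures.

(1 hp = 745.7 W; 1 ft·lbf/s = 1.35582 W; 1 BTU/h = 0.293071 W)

0.2230 kW × 1000 = 223 W
1.353×10⁴ BTU/h × 0.293071 = 3965.25 W
300.8 ft·lbf/s × 1.35582 = 407.831 W
0.4049 hp × 745.7 = 301.934 W
Total: 223 + 3965.25 + 407.831 + 301.934 = 4898.02 W

4898 W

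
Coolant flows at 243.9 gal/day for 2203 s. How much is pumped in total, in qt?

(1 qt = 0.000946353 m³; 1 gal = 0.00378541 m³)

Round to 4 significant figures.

243.9 gal/day → 1.06859×10⁻⁵ m³/s
V = Q × t = 1.06859×10⁻⁵ × 2203 = 0.023541 m³
In qt: 0.023541 / 0.000946353 = 24.8755 qt

24.88 qt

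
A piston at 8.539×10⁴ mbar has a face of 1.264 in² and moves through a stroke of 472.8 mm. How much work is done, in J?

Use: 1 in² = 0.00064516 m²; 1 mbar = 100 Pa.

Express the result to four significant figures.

8.539×10⁴ mbar → 8.539×10⁶ Pa
1.264 in² → 8.15482×10⁻⁴ m²
F = P × A = 8.539×10⁶ × 8.15482×10⁻⁴ = 6963.4 N
472.8 mm → 0.4728 m
W = F × d = 6963.4 × 0.4728 = 3292.3 J

3292 J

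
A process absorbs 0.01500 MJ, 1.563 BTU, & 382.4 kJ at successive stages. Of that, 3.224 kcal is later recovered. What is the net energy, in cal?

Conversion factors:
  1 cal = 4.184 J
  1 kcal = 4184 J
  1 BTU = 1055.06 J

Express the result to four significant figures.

0.01500 MJ × 1000000 → 15000 J
1.563 BTU × 1055.06 → 1649.06 J
382.4 kJ × 1000 → 382400 J
3.224 kcal × 4184 → 13489.2 J
Net: 15000 + 1649.06 + 382400 − 13489.2 = 385560 J
In cal: 385560 / 4.184 = 92151.1 cal

9.215×10⁴ cal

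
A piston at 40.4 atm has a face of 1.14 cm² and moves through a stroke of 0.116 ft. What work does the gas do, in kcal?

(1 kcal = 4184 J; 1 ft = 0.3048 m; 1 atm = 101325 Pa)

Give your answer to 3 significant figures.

40.4 atm → 4.09353×10⁶ Pa
1.14 cm² → 1.14×10⁻⁴ m²
F = P × A = 4.09353×10⁶ × 1.14×10⁻⁴ = 466.662 N
0.116 ft → 0.0353568 m
W = F × d = 466.662 × 0.0353568 = 16.4997 J
In kcal: 16.4997 / 4184 = 0.00394352 kcal

0.00394 kcal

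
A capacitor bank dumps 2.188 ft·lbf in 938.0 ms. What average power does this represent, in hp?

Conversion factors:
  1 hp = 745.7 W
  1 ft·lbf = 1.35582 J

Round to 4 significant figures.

2.188 ft·lbf × 1.35582 = 2.96653 J
938.0 ms × 0.001 = 0.938 s
P = E / t = 2.96653 J / 0.938 s = 3.16261 W
3.16261 W ÷ (745.7 W/hp) = 0.00424113 hp

0.004241 hp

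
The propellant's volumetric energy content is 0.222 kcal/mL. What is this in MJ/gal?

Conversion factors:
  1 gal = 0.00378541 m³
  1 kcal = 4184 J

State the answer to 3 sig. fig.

3.52 MJ/gal

0.222 kcal/mL × 4184 J/kcal ÷ 10⁻⁶ m³/mL = 9.28848×10⁸ J/m³
9.28848×10⁸ J/m³ ÷ 1000000 J/MJ × 0.00378541 m³/gal = 3.51607 MJ/gal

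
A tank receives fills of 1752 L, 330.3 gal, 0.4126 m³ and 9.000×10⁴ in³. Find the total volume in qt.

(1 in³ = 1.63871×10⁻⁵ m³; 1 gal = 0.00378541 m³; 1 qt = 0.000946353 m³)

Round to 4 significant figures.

1752 L × 0.001 = 1.752 m³
330.3 gal × 0.00378541 = 1.25032 m³
0.4126 m³ (already m³)
9.000×10⁴ in³ × 1.63871×10⁻⁵ = 1.47484 m³
Total: 1.752 + 1.25032 + 0.4126 + 1.47484 = 4.88976 m³
In qt: 4.88976 / 0.000946353 = 5166.95 qt

5167 qt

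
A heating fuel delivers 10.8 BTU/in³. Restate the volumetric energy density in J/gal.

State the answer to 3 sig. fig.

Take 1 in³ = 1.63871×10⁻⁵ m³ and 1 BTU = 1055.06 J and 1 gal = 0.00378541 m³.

2.63×10⁶ J/gal

10.8 BTU/in³ × 1055.06 J/BTU ÷ 1.63871×10⁻⁵ m³/in³ = 6.95343×10⁸ J/m³
6.95343×10⁸ J/m³ × 0.00378541 m³/gal = 2.63216×10⁶ J/gal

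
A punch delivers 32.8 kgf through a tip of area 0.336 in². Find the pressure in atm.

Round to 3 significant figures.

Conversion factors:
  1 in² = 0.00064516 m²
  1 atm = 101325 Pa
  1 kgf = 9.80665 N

14.6 atm

32.8 kgf × 9.80665 = 321.658 N
0.336 in² × 0.00064516 = 2.16774×10⁻⁴ m²
P = F / A = 321.658 N / 2.16774×10⁻⁴ m² = 1.48384×10⁶ Pa
1.48384×10⁶ Pa ÷ (101325 Pa/atm) = 14.6444 atm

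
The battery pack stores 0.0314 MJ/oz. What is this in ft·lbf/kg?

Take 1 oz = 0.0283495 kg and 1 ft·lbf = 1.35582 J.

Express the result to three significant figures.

0.0314 MJ/oz × 1000000 J/MJ ÷ 0.0283495 kg/oz = 1.1076×10⁶ J/kg
1.1076×10⁶ J/kg ÷ 1.35582 J/ft·lbf = 816923 ft·lbf/kg

8.17×10⁵ ft·lbf/kg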